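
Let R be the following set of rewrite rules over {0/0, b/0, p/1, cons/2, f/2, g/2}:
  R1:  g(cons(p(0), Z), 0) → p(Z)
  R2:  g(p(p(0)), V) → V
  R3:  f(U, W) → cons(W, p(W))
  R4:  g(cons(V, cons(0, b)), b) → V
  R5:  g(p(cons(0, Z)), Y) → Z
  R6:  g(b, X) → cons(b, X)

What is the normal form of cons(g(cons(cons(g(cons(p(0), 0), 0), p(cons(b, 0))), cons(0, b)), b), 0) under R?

cons(cons(p(0), p(cons(b, 0))), 0)

1. cons(g(cons(cons(g(cons(p(0), 0), 0), p(cons(b, 0))), cons(0, b)), b), 0)  →  cons(cons(g(cons(p(0), 0), 0), p(cons(b, 0))), 0)   [R4 at 1]
2. cons(cons(g(cons(p(0), 0), 0), p(cons(b, 0))), 0)  →  cons(cons(p(0), p(cons(b, 0))), 0)   [R1 at 1.1]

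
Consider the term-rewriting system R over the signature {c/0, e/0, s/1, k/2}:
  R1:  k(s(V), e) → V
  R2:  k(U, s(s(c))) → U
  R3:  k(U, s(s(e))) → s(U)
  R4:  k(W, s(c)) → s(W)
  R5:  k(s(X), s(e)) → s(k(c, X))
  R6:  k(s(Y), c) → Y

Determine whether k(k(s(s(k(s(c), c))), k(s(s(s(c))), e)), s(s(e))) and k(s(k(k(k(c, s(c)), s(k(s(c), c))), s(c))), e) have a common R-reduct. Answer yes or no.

Reduce t₁ = k(k(s(s(k(s(c), c))), k(s(s(s(c))), e)), s(s(e))):
1. k(k(s(s(k(s(c), c))), k(s(s(s(c))), e)), s(s(e)))  →  s(k(s(s(k(s(c), c))), k(s(s(s(c))), e)))   [R3 at ε]
2. s(k(s(s(k(s(c), c))), k(s(s(s(c))), e)))  →  s(k(s(s(c)), k(s(s(s(c))), e)))   [R6 at 1.1.1.1]
3. s(k(s(s(c)), k(s(s(s(c))), e)))  →  s(k(s(s(c)), s(s(c))))   [R1 at 1.2]
4. s(k(s(s(c)), s(s(c))))  →  s(s(s(c)))   [R2 at 1]

Reduce t₂ = k(s(k(k(k(c, s(c)), s(k(s(c), c))), s(c))), e):
1. k(s(k(k(k(c, s(c)), s(k(s(c), c))), s(c))), e)  →  k(k(k(c, s(c)), s(k(s(c), c))), s(c))   [R1 at ε]
2. k(k(k(c, s(c)), s(k(s(c), c))), s(c))  →  s(k(k(c, s(c)), s(k(s(c), c))))   [R4 at ε]
3. s(k(k(c, s(c)), s(k(s(c), c))))  →  s(k(s(c), s(k(s(c), c))))   [R4 at 1.1]
4. s(k(s(c), s(k(s(c), c))))  →  s(k(s(c), s(c)))   [R6 at 1.2.1]
5. s(k(s(c), s(c)))  →  s(s(s(c)))   [R4 at 1]

yes — NF(t₁) = s(s(s(c))), NF(t₂) = s(s(s(c)))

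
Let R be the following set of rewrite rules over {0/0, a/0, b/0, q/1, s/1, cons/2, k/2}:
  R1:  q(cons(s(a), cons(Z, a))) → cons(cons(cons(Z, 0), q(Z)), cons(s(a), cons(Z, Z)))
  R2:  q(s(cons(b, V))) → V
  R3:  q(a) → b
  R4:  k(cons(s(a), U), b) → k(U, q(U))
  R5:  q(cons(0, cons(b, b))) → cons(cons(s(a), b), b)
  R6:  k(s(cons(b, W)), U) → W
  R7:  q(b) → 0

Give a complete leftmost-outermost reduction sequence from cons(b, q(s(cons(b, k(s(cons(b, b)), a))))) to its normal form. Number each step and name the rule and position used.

1. cons(b, q(s(cons(b, k(s(cons(b, b)), a)))))  →  cons(b, k(s(cons(b, b)), a))   [R2 at 2]
2. cons(b, k(s(cons(b, b)), a))  →  cons(b, b)   [R6 at 2]

cons(b, b)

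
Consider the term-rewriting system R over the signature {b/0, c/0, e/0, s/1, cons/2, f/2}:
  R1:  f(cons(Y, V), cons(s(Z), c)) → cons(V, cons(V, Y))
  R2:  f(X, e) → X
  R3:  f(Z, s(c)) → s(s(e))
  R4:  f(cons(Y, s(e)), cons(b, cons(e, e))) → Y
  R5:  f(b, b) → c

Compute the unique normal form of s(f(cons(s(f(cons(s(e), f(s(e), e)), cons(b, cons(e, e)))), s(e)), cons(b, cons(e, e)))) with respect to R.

1. s(f(cons(s(f(cons(s(e), f(s(e), e)), cons(b, cons(e, e)))), s(e)), cons(b, cons(e, e))))  →  s(s(f(cons(s(e), f(s(e), e)), cons(b, cons(e, e)))))   [R4 at 1]
2. s(s(f(cons(s(e), f(s(e), e)), cons(b, cons(e, e)))))  →  s(s(f(cons(s(e), s(e)), cons(b, cons(e, e)))))   [R2 at 1.1.1.2]
3. s(s(f(cons(s(e), s(e)), cons(b, cons(e, e)))))  →  s(s(s(e)))   [R4 at 1.1]

s(s(s(e)))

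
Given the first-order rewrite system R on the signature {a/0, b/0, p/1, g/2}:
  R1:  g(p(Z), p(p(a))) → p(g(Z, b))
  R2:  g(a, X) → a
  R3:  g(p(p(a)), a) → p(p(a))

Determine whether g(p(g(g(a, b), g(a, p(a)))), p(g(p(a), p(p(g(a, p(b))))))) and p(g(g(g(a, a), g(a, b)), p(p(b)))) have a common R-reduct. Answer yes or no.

yes — NF(t₁) = p(a), NF(t₂) = p(a)

Reduce t₁ = g(p(g(g(a, b), g(a, p(a)))), p(g(p(a), p(p(g(a, p(b))))))):
1. g(p(g(g(a, b), g(a, p(a)))), p(g(p(a), p(p(g(a, p(b)))))))  →  g(p(g(a, g(a, p(a)))), p(g(p(a), p(p(g(a, p(b)))))))   [R2 at 1.1.1]
2. g(p(g(a, g(a, p(a)))), p(g(p(a), p(p(g(a, p(b)))))))  →  g(p(a), p(g(p(a), p(p(g(a, p(b)))))))   [R2 at 1.1]
3. g(p(a), p(g(p(a), p(p(g(a, p(b)))))))  →  g(p(a), p(g(p(a), p(p(a)))))   [R2 at 2.1.2.1.1]
4. g(p(a), p(g(p(a), p(p(a)))))  →  g(p(a), p(p(g(a, b))))   [R1 at 2.1]
5. g(p(a), p(p(g(a, b))))  →  g(p(a), p(p(a)))   [R2 at 2.1.1]
6. g(p(a), p(p(a)))  →  p(g(a, b))   [R1 at ε]
7. p(g(a, b))  →  p(a)   [R2 at 1]

Reduce t₂ = p(g(g(g(a, a), g(a, b)), p(p(b)))):
1. p(g(g(g(a, a), g(a, b)), p(p(b))))  →  p(g(g(a, g(a, b)), p(p(b))))   [R2 at 1.1.1]
2. p(g(g(a, g(a, b)), p(p(b))))  →  p(g(a, p(p(b))))   [R2 at 1.1]
3. p(g(a, p(p(b))))  →  p(a)   [R2 at 1]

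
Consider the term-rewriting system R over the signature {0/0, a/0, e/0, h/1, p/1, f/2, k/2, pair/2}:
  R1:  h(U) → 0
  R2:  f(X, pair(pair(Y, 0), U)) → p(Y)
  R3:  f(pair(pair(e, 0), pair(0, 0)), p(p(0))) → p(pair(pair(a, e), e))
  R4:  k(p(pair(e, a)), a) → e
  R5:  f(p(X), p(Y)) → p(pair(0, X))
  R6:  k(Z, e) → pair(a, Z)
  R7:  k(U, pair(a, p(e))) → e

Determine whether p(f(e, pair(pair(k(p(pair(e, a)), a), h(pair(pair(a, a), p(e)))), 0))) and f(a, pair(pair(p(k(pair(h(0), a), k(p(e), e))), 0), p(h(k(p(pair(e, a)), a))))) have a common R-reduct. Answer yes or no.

yes — NF(t₁) = p(p(e)), NF(t₂) = p(p(e))

Reduce t₁ = p(f(e, pair(pair(k(p(pair(e, a)), a), h(pair(pair(a, a), p(e)))), 0))):
1. p(f(e, pair(pair(k(p(pair(e, a)), a), h(pair(pair(a, a), p(e)))), 0)))  →  p(f(e, pair(pair(e, h(pair(pair(a, a), p(e)))), 0)))   [R4 at 1.2.1.1]
2. p(f(e, pair(pair(e, h(pair(pair(a, a), p(e)))), 0)))  →  p(f(e, pair(pair(e, 0), 0)))   [R1 at 1.2.1.2]
3. p(f(e, pair(pair(e, 0), 0)))  →  p(p(e))   [R2 at 1]

Reduce t₂ = f(a, pair(pair(p(k(pair(h(0), a), k(p(e), e))), 0), p(h(k(p(pair(e, a)), a))))):
1. f(a, pair(pair(p(k(pair(h(0), a), k(p(e), e))), 0), p(h(k(p(pair(e, a)), a)))))  →  p(p(k(pair(h(0), a), k(p(e), e))))   [R2 at ε]
2. p(p(k(pair(h(0), a), k(p(e), e))))  →  p(p(k(pair(0, a), k(p(e), e))))   [R1 at 1.1.1.1]
3. p(p(k(pair(0, a), k(p(e), e))))  →  p(p(k(pair(0, a), pair(a, p(e)))))   [R6 at 1.1.2]
4. p(p(k(pair(0, a), pair(a, p(e)))))  →  p(p(e))   [R7 at 1.1]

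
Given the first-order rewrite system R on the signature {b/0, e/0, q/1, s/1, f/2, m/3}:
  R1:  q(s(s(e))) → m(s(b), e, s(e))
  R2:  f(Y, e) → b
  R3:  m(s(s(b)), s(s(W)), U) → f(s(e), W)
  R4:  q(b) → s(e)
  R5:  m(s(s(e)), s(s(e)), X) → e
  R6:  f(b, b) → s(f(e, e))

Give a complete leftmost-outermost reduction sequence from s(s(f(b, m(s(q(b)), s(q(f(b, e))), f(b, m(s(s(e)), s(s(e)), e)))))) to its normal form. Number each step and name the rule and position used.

1. s(s(f(b, m(s(q(b)), s(q(f(b, e))), f(b, m(s(s(e)), s(s(e)), e))))))  →  s(s(f(b, m(s(s(e)), s(q(f(b, e))), f(b, m(s(s(e)), s(s(e)), e))))))   [R4 at 1.1.2.1.1]
2. s(s(f(b, m(s(s(e)), s(q(f(b, e))), f(b, m(s(s(e)), s(s(e)), e))))))  →  s(s(f(b, m(s(s(e)), s(q(b)), f(b, m(s(s(e)), s(s(e)), e))))))   [R2 at 1.1.2.2.1.1]
3. s(s(f(b, m(s(s(e)), s(q(b)), f(b, m(s(s(e)), s(s(e)), e))))))  →  s(s(f(b, m(s(s(e)), s(s(e)), f(b, m(s(s(e)), s(s(e)), e))))))   [R4 at 1.1.2.2.1]
4. s(s(f(b, m(s(s(e)), s(s(e)), f(b, m(s(s(e)), s(s(e)), e))))))  →  s(s(f(b, e)))   [R5 at 1.1.2]
5. s(s(f(b, e)))  →  s(s(b))   [R2 at 1.1]

s(s(b))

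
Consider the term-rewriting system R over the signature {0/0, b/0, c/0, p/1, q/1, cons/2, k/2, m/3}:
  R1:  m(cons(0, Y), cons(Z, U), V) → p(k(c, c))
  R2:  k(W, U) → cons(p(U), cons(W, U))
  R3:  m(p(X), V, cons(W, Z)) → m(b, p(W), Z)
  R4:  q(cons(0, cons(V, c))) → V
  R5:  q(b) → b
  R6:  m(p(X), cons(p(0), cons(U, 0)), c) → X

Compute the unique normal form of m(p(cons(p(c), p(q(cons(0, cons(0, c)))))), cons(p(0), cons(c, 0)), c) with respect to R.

cons(p(c), p(0))

1. m(p(cons(p(c), p(q(cons(0, cons(0, c)))))), cons(p(0), cons(c, 0)), c)  →  cons(p(c), p(q(cons(0, cons(0, c)))))   [R6 at ε]
2. cons(p(c), p(q(cons(0, cons(0, c)))))  →  cons(p(c), p(0))   [R4 at 2.1]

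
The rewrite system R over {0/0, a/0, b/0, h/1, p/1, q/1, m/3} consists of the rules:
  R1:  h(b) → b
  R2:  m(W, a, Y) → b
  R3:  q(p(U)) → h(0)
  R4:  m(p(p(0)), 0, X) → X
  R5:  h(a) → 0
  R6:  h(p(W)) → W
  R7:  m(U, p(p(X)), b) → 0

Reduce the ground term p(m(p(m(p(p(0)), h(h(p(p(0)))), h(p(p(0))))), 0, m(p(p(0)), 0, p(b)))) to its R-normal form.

1. p(m(p(m(p(p(0)), h(h(p(p(0)))), h(p(p(0))))), 0, m(p(p(0)), 0, p(b))))  →  p(m(p(m(p(p(0)), h(p(0)), h(p(p(0))))), 0, m(p(p(0)), 0, p(b))))   [R6 at 1.1.1.2.1]
2. p(m(p(m(p(p(0)), h(p(0)), h(p(p(0))))), 0, m(p(p(0)), 0, p(b))))  →  p(m(p(m(p(p(0)), 0, h(p(p(0))))), 0, m(p(p(0)), 0, p(b))))   [R6 at 1.1.1.2]
3. p(m(p(m(p(p(0)), 0, h(p(p(0))))), 0, m(p(p(0)), 0, p(b))))  →  p(m(p(h(p(p(0)))), 0, m(p(p(0)), 0, p(b))))   [R4 at 1.1.1]
4. p(m(p(h(p(p(0)))), 0, m(p(p(0)), 0, p(b))))  →  p(m(p(p(0)), 0, m(p(p(0)), 0, p(b))))   [R6 at 1.1.1]
5. p(m(p(p(0)), 0, m(p(p(0)), 0, p(b))))  →  p(m(p(p(0)), 0, p(b)))   [R4 at 1]
6. p(m(p(p(0)), 0, p(b)))  →  p(p(b))   [R4 at 1]

p(p(b))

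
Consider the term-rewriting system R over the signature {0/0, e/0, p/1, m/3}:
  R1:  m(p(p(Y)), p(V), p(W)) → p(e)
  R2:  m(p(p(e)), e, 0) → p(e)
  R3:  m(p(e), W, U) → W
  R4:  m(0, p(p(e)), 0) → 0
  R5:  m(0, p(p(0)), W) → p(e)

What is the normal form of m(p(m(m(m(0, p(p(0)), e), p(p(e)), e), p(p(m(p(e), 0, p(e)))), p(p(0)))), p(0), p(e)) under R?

p(e)

1. m(p(m(m(m(0, p(p(0)), e), p(p(e)), e), p(p(m(p(e), 0, p(e)))), p(p(0)))), p(0), p(e))  →  m(p(m(m(p(e), p(p(e)), e), p(p(m(p(e), 0, p(e)))), p(p(0)))), p(0), p(e))   [R5 at 1.1.1.1]
2. m(p(m(m(p(e), p(p(e)), e), p(p(m(p(e), 0, p(e)))), p(p(0)))), p(0), p(e))  →  m(p(m(p(p(e)), p(p(m(p(e), 0, p(e)))), p(p(0)))), p(0), p(e))   [R3 at 1.1.1]
3. m(p(m(p(p(e)), p(p(m(p(e), 0, p(e)))), p(p(0)))), p(0), p(e))  →  m(p(p(e)), p(0), p(e))   [R1 at 1.1]
4. m(p(p(e)), p(0), p(e))  →  p(e)   [R1 at ε]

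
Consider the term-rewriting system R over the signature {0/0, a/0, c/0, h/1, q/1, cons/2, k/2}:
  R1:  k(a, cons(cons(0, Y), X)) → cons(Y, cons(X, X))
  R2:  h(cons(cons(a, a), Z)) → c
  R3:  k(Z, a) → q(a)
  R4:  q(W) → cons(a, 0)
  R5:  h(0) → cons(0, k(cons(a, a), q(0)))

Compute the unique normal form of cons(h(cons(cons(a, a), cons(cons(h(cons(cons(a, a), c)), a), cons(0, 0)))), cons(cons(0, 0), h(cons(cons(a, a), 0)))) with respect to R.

1. cons(h(cons(cons(a, a), cons(cons(h(cons(cons(a, a), c)), a), cons(0, 0)))), cons(cons(0, 0), h(cons(cons(a, a), 0))))  →  cons(c, cons(cons(0, 0), h(cons(cons(a, a), 0))))   [R2 at 1]
2. cons(c, cons(cons(0, 0), h(cons(cons(a, a), 0))))  →  cons(c, cons(cons(0, 0), c))   [R2 at 2.2]

cons(c, cons(cons(0, 0), c))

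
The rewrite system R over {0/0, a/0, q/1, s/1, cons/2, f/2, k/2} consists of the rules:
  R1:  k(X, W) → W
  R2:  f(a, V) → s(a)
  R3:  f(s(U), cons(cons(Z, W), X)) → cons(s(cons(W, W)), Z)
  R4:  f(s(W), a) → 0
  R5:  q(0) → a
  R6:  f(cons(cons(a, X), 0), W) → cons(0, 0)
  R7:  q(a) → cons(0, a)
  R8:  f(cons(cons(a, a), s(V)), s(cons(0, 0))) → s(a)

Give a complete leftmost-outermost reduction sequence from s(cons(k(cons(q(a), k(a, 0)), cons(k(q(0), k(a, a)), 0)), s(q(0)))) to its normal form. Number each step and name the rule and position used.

1. s(cons(k(cons(q(a), k(a, 0)), cons(k(q(0), k(a, a)), 0)), s(q(0))))  →  s(cons(cons(k(q(0), k(a, a)), 0), s(q(0))))   [R1 at 1.1]
2. s(cons(cons(k(q(0), k(a, a)), 0), s(q(0))))  →  s(cons(cons(k(a, a), 0), s(q(0))))   [R1 at 1.1.1]
3. s(cons(cons(k(a, a), 0), s(q(0))))  →  s(cons(cons(a, 0), s(q(0))))   [R1 at 1.1.1]
4. s(cons(cons(a, 0), s(q(0))))  →  s(cons(cons(a, 0), s(a)))   [R5 at 1.2.1]

s(cons(cons(a, 0), s(a)))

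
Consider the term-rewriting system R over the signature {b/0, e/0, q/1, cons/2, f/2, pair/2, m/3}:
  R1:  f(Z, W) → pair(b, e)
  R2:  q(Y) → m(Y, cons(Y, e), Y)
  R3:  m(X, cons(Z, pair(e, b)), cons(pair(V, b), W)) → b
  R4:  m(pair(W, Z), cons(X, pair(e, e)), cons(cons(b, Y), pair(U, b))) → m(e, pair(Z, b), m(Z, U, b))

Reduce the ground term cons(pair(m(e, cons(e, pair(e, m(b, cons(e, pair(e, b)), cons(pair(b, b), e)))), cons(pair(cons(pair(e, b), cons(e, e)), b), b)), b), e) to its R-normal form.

cons(pair(b, b), e)

1. cons(pair(m(e, cons(e, pair(e, m(b, cons(e, pair(e, b)), cons(pair(b, b), e)))), cons(pair(cons(pair(e, b), cons(e, e)), b), b)), b), e)  →  cons(pair(m(e, cons(e, pair(e, b)), cons(pair(cons(pair(e, b), cons(e, e)), b), b)), b), e)   [R3 at 1.1.2.2.2]
2. cons(pair(m(e, cons(e, pair(e, b)), cons(pair(cons(pair(e, b), cons(e, e)), b), b)), b), e)  →  cons(pair(b, b), e)   [R3 at 1.1]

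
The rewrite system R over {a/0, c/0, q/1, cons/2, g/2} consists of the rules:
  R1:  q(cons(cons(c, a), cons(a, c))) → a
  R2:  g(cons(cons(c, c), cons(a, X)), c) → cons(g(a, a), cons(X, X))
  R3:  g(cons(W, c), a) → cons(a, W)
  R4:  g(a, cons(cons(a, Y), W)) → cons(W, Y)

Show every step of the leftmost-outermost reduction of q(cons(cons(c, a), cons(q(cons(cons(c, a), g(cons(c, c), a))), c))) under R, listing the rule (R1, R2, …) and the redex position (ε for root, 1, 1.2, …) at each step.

1. q(cons(cons(c, a), cons(q(cons(cons(c, a), g(cons(c, c), a))), c)))  →  q(cons(cons(c, a), cons(q(cons(cons(c, a), cons(a, c))), c)))   [R3 at 1.2.1.1.2]
2. q(cons(cons(c, a), cons(q(cons(cons(c, a), cons(a, c))), c)))  →  q(cons(cons(c, a), cons(a, c)))   [R1 at 1.2.1]
3. q(cons(cons(c, a), cons(a, c)))  →  a   [R1 at ε]

a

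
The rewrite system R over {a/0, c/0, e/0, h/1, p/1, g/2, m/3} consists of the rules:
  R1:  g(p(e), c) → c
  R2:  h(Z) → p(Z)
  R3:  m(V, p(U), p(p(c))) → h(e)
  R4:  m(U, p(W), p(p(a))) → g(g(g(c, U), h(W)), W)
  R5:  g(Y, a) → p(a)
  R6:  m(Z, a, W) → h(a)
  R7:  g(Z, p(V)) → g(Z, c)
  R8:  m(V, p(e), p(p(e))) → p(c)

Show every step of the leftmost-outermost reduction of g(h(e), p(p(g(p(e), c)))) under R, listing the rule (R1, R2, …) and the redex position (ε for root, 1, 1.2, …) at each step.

1. g(h(e), p(p(g(p(e), c))))  →  g(h(e), c)   [R7 at ε]
2. g(h(e), c)  →  g(p(e), c)   [R2 at 1]
3. g(p(e), c)  →  c   [R1 at ε]

c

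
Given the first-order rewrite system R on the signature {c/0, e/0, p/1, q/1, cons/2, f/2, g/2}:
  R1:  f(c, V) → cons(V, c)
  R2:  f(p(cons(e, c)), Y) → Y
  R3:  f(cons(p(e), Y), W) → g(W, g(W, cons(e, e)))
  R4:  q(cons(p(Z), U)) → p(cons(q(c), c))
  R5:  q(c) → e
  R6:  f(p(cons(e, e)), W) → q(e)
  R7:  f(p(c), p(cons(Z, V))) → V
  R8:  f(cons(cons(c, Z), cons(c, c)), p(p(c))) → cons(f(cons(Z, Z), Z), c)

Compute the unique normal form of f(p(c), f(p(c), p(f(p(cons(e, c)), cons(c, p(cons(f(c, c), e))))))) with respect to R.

1. f(p(c), f(p(c), p(f(p(cons(e, c)), cons(c, p(cons(f(c, c), e)))))))  →  f(p(c), f(p(c), p(cons(c, p(cons(f(c, c), e))))))   [R2 at 2.2.1]
2. f(p(c), f(p(c), p(cons(c, p(cons(f(c, c), e))))))  →  f(p(c), p(cons(f(c, c), e)))   [R7 at 2]
3. f(p(c), p(cons(f(c, c), e)))  →  e   [R7 at ε]

e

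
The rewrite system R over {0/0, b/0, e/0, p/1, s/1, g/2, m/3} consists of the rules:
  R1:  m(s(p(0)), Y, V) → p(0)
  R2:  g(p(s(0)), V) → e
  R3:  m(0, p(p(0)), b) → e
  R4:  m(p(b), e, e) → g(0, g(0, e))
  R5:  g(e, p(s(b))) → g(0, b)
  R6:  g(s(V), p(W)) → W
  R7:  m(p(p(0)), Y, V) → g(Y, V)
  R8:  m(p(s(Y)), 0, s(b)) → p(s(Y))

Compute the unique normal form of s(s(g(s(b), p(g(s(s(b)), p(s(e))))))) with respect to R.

1. s(s(g(s(b), p(g(s(s(b)), p(s(e)))))))  →  s(s(g(s(s(b)), p(s(e)))))   [R6 at 1.1]
2. s(s(g(s(s(b)), p(s(e)))))  →  s(s(s(e)))   [R6 at 1.1]

s(s(s(e)))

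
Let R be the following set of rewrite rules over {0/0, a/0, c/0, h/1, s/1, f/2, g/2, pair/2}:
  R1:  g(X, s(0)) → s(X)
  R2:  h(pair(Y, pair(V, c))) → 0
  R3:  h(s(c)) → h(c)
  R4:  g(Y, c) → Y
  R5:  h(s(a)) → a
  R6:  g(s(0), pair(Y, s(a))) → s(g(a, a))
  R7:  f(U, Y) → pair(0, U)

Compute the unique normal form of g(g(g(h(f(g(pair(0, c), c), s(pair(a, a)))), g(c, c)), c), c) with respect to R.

1. g(g(g(h(f(g(pair(0, c), c), s(pair(a, a)))), g(c, c)), c), c)  →  g(g(h(f(g(pair(0, c), c), s(pair(a, a)))), g(c, c)), c)   [R4 at ε]
2. g(g(h(f(g(pair(0, c), c), s(pair(a, a)))), g(c, c)), c)  →  g(h(f(g(pair(0, c), c), s(pair(a, a)))), g(c, c))   [R4 at ε]
3. g(h(f(g(pair(0, c), c), s(pair(a, a)))), g(c, c))  →  g(h(pair(0, g(pair(0, c), c))), g(c, c))   [R7 at 1.1]
4. g(h(pair(0, g(pair(0, c), c))), g(c, c))  →  g(h(pair(0, pair(0, c))), g(c, c))   [R4 at 1.1.2]
5. g(h(pair(0, pair(0, c))), g(c, c))  →  g(0, g(c, c))   [R2 at 1]
6. g(0, g(c, c))  →  g(0, c)   [R4 at 2]
7. g(0, c)  →  0   [R4 at ε]

0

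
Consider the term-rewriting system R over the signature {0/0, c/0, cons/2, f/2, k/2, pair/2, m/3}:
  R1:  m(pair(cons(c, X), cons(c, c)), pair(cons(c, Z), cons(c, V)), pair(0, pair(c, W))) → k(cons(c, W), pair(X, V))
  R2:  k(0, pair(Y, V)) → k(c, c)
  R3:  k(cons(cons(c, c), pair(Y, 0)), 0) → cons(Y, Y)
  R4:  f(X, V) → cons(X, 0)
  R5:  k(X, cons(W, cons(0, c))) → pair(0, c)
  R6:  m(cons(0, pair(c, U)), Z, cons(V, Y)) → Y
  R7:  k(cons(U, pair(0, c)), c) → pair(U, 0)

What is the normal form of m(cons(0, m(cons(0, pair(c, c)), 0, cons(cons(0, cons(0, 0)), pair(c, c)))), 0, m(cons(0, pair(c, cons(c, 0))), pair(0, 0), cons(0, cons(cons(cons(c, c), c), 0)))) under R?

1. m(cons(0, m(cons(0, pair(c, c)), 0, cons(cons(0, cons(0, 0)), pair(c, c)))), 0, m(cons(0, pair(c, cons(c, 0))), pair(0, 0), cons(0, cons(cons(cons(c, c), c), 0))))  →  m(cons(0, pair(c, c)), 0, m(cons(0, pair(c, cons(c, 0))), pair(0, 0), cons(0, cons(cons(cons(c, c), c), 0))))   [R6 at 1.2]
2. m(cons(0, pair(c, c)), 0, m(cons(0, pair(c, cons(c, 0))), pair(0, 0), cons(0, cons(cons(cons(c, c), c), 0))))  →  m(cons(0, pair(c, c)), 0, cons(cons(cons(c, c), c), 0))   [R6 at 3]
3. m(cons(0, pair(c, c)), 0, cons(cons(cons(c, c), c), 0))  →  0   [R6 at ε]

0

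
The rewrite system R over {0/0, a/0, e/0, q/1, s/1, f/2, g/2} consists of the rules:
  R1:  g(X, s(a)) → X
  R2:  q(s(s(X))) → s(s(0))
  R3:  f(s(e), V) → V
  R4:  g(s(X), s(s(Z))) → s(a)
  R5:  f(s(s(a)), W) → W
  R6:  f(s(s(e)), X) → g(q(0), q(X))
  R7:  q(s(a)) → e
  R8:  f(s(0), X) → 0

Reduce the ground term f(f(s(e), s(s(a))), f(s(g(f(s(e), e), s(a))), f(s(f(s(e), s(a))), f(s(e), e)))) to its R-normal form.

1. f(f(s(e), s(s(a))), f(s(g(f(s(e), e), s(a))), f(s(f(s(e), s(a))), f(s(e), e))))  →  f(s(s(a)), f(s(g(f(s(e), e), s(a))), f(s(f(s(e), s(a))), f(s(e), e))))   [R3 at 1]
2. f(s(s(a)), f(s(g(f(s(e), e), s(a))), f(s(f(s(e), s(a))), f(s(e), e))))  →  f(s(g(f(s(e), e), s(a))), f(s(f(s(e), s(a))), f(s(e), e)))   [R5 at ε]
3. f(s(g(f(s(e), e), s(a))), f(s(f(s(e), s(a))), f(s(e), e)))  →  f(s(f(s(e), e)), f(s(f(s(e), s(a))), f(s(e), e)))   [R1 at 1.1]
4. f(s(f(s(e), e)), f(s(f(s(e), s(a))), f(s(e), e)))  →  f(s(e), f(s(f(s(e), s(a))), f(s(e), e)))   [R3 at 1.1]
5. f(s(e), f(s(f(s(e), s(a))), f(s(e), e)))  →  f(s(f(s(e), s(a))), f(s(e), e))   [R3 at ε]
6. f(s(f(s(e), s(a))), f(s(e), e))  →  f(s(s(a)), f(s(e), e))   [R3 at 1.1]
7. f(s(s(a)), f(s(e), e))  →  f(s(e), e)   [R5 at ε]
8. f(s(e), e)  →  e   [R3 at ε]

e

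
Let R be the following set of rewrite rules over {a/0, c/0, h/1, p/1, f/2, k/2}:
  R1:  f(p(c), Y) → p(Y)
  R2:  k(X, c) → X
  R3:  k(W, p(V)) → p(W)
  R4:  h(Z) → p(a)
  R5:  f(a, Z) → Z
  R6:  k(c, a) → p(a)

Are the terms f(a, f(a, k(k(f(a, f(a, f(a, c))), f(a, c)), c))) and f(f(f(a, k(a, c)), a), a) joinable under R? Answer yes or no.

Reduce t₁ = f(a, f(a, k(k(f(a, f(a, f(a, c))), f(a, c)), c))):
1. f(a, f(a, k(k(f(a, f(a, f(a, c))), f(a, c)), c)))  →  f(a, k(k(f(a, f(a, f(a, c))), f(a, c)), c))   [R5 at ε]
2. f(a, k(k(f(a, f(a, f(a, c))), f(a, c)), c))  →  k(k(f(a, f(a, f(a, c))), f(a, c)), c)   [R5 at ε]
3. k(k(f(a, f(a, f(a, c))), f(a, c)), c)  →  k(f(a, f(a, f(a, c))), f(a, c))   [R2 at ε]
4. k(f(a, f(a, f(a, c))), f(a, c))  →  k(f(a, f(a, c)), f(a, c))   [R5 at 1]
5. k(f(a, f(a, c)), f(a, c))  →  k(f(a, c), f(a, c))   [R5 at 1]
6. k(f(a, c), f(a, c))  →  k(c, f(a, c))   [R5 at 1]
7. k(c, f(a, c))  →  k(c, c)   [R5 at 2]
8. k(c, c)  →  c   [R2 at ε]

Reduce t₂ = f(f(f(a, k(a, c)), a), a):
1. f(f(f(a, k(a, c)), a), a)  →  f(f(k(a, c), a), a)   [R5 at 1.1]
2. f(f(k(a, c), a), a)  →  f(f(a, a), a)   [R2 at 1.1]
3. f(f(a, a), a)  →  f(a, a)   [R5 at 1]
4. f(a, a)  →  a   [R5 at ε]

no — NF(t₁) = c, NF(t₂) = a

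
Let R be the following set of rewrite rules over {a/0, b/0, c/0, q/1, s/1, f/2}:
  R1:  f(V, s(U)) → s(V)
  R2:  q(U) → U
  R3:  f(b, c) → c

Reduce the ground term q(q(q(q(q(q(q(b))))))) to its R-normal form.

1. q(q(q(q(q(q(q(b)))))))  →  q(q(q(q(q(q(b))))))   [R2 at ε]
2. q(q(q(q(q(q(b))))))  →  q(q(q(q(q(b)))))   [R2 at ε]
3. q(q(q(q(q(b)))))  →  q(q(q(q(b))))   [R2 at ε]
4. q(q(q(q(b))))  →  q(q(q(b)))   [R2 at ε]
5. q(q(q(b)))  →  q(q(b))   [R2 at ε]
6. q(q(b))  →  q(b)   [R2 at ε]
7. q(b)  →  b   [R2 at ε]

b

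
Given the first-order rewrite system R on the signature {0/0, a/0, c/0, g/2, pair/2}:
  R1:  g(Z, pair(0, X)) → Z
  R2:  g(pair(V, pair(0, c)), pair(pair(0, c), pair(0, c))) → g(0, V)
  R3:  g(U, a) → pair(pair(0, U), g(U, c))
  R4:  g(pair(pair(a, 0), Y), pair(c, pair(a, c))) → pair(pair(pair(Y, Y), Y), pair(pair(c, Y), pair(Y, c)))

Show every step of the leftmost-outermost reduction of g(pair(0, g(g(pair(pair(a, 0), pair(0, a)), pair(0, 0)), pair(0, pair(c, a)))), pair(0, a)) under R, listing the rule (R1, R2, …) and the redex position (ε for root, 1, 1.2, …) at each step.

1. g(pair(0, g(g(pair(pair(a, 0), pair(0, a)), pair(0, 0)), pair(0, pair(c, a)))), pair(0, a))  →  pair(0, g(g(pair(pair(a, 0), pair(0, a)), pair(0, 0)), pair(0, pair(c, a))))   [R1 at ε]
2. pair(0, g(g(pair(pair(a, 0), pair(0, a)), pair(0, 0)), pair(0, pair(c, a))))  →  pair(0, g(pair(pair(a, 0), pair(0, a)), pair(0, 0)))   [R1 at 2]
3. pair(0, g(pair(pair(a, 0), pair(0, a)), pair(0, 0)))  →  pair(0, pair(pair(a, 0), pair(0, a)))   [R1 at 2]

pair(0, pair(pair(a, 0), pair(0, a)))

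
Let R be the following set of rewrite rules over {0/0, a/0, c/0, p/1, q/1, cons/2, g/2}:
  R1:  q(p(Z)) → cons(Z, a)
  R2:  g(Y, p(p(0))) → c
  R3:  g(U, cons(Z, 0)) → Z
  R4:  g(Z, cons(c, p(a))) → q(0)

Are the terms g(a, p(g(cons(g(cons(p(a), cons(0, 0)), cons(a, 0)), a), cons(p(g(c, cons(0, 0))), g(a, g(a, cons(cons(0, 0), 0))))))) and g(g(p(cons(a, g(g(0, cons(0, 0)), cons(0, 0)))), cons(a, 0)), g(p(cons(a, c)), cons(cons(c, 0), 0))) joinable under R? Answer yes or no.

Reduce t₁ = g(a, p(g(cons(g(cons(p(a), cons(0, 0)), cons(a, 0)), a), cons(p(g(c, cons(0, 0))), g(a, g(a, cons(cons(0, 0), 0))))))):
1. g(a, p(g(cons(g(cons(p(a), cons(0, 0)), cons(a, 0)), a), cons(p(g(c, cons(0, 0))), g(a, g(a, cons(cons(0, 0), 0)))))))  →  g(a, p(g(cons(a, a), cons(p(g(c, cons(0, 0))), g(a, g(a, cons(cons(0, 0), 0)))))))   [R3 at 2.1.1.1]
2. g(a, p(g(cons(a, a), cons(p(g(c, cons(0, 0))), g(a, g(a, cons(cons(0, 0), 0)))))))  →  g(a, p(g(cons(a, a), cons(p(0), g(a, g(a, cons(cons(0, 0), 0)))))))   [R3 at 2.1.2.1.1]
3. g(a, p(g(cons(a, a), cons(p(0), g(a, g(a, cons(cons(0, 0), 0)))))))  →  g(a, p(g(cons(a, a), cons(p(0), g(a, cons(0, 0))))))   [R3 at 2.1.2.2.2]
4. g(a, p(g(cons(a, a), cons(p(0), g(a, cons(0, 0))))))  →  g(a, p(g(cons(a, a), cons(p(0), 0))))   [R3 at 2.1.2.2]
5. g(a, p(g(cons(a, a), cons(p(0), 0))))  →  g(a, p(p(0)))   [R3 at 2.1]
6. g(a, p(p(0)))  →  c   [R2 at ε]

Reduce t₂ = g(g(p(cons(a, g(g(0, cons(0, 0)), cons(0, 0)))), cons(a, 0)), g(p(cons(a, c)), cons(cons(c, 0), 0))):
1. g(g(p(cons(a, g(g(0, cons(0, 0)), cons(0, 0)))), cons(a, 0)), g(p(cons(a, c)), cons(cons(c, 0), 0)))  →  g(a, g(p(cons(a, c)), cons(cons(c, 0), 0)))   [R3 at 1]
2. g(a, g(p(cons(a, c)), cons(cons(c, 0), 0)))  →  g(a, cons(c, 0))   [R3 at 2]
3. g(a, cons(c, 0))  →  c   [R3 at ε]

yes — NF(t₁) = c, NF(t₂) = c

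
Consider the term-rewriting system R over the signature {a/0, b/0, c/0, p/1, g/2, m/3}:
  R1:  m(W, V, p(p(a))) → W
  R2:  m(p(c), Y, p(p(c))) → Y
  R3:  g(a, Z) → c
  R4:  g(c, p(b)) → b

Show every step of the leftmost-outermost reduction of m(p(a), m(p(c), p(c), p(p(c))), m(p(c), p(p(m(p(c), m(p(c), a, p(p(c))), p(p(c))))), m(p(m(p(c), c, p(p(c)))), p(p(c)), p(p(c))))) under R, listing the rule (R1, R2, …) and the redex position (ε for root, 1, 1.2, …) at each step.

1. m(p(a), m(p(c), p(c), p(p(c))), m(p(c), p(p(m(p(c), m(p(c), a, p(p(c))), p(p(c))))), m(p(m(p(c), c, p(p(c)))), p(p(c)), p(p(c)))))  →  m(p(a), p(c), m(p(c), p(p(m(p(c), m(p(c), a, p(p(c))), p(p(c))))), m(p(m(p(c), c, p(p(c)))), p(p(c)), p(p(c)))))   [R2 at 2]
2. m(p(a), p(c), m(p(c), p(p(m(p(c), m(p(c), a, p(p(c))), p(p(c))))), m(p(m(p(c), c, p(p(c)))), p(p(c)), p(p(c)))))  →  m(p(a), p(c), m(p(c), p(p(m(p(c), a, p(p(c))))), m(p(m(p(c), c, p(p(c)))), p(p(c)), p(p(c)))))   [R2 at 3.2.1.1]
3. m(p(a), p(c), m(p(c), p(p(m(p(c), a, p(p(c))))), m(p(m(p(c), c, p(p(c)))), p(p(c)), p(p(c)))))  →  m(p(a), p(c), m(p(c), p(p(a)), m(p(m(p(c), c, p(p(c)))), p(p(c)), p(p(c)))))   [R2 at 3.2.1.1]
4. m(p(a), p(c), m(p(c), p(p(a)), m(p(m(p(c), c, p(p(c)))), p(p(c)), p(p(c)))))  →  m(p(a), p(c), m(p(c), p(p(a)), m(p(c), p(p(c)), p(p(c)))))   [R2 at 3.3.1.1]
5. m(p(a), p(c), m(p(c), p(p(a)), m(p(c), p(p(c)), p(p(c)))))  →  m(p(a), p(c), m(p(c), p(p(a)), p(p(c))))   [R2 at 3.3]
6. m(p(a), p(c), m(p(c), p(p(a)), p(p(c))))  →  m(p(a), p(c), p(p(a)))   [R2 at 3]
7. m(p(a), p(c), p(p(a)))  →  p(a)   [R1 at ε]

p(a)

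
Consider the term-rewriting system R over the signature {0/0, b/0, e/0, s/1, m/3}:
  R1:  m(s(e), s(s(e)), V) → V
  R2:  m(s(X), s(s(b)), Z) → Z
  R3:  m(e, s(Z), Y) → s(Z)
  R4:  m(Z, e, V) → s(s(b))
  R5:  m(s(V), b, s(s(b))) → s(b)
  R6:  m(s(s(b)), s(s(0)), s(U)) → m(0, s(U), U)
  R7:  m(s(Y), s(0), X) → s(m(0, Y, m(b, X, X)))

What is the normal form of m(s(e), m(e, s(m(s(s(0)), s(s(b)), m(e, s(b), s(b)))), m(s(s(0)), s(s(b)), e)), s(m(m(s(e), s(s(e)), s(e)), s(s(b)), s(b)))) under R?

s(s(b))

1. m(s(e), m(e, s(m(s(s(0)), s(s(b)), m(e, s(b), s(b)))), m(s(s(0)), s(s(b)), e)), s(m(m(s(e), s(s(e)), s(e)), s(s(b)), s(b))))  →  m(s(e), s(m(s(s(0)), s(s(b)), m(e, s(b), s(b)))), s(m(m(s(e), s(s(e)), s(e)), s(s(b)), s(b))))   [R3 at 2]
2. m(s(e), s(m(s(s(0)), s(s(b)), m(e, s(b), s(b)))), s(m(m(s(e), s(s(e)), s(e)), s(s(b)), s(b))))  →  m(s(e), s(m(e, s(b), s(b))), s(m(m(s(e), s(s(e)), s(e)), s(s(b)), s(b))))   [R2 at 2.1]
3. m(s(e), s(m(e, s(b), s(b))), s(m(m(s(e), s(s(e)), s(e)), s(s(b)), s(b))))  →  m(s(e), s(s(b)), s(m(m(s(e), s(s(e)), s(e)), s(s(b)), s(b))))   [R3 at 2.1]
4. m(s(e), s(s(b)), s(m(m(s(e), s(s(e)), s(e)), s(s(b)), s(b))))  →  s(m(m(s(e), s(s(e)), s(e)), s(s(b)), s(b)))   [R2 at ε]
5. s(m(m(s(e), s(s(e)), s(e)), s(s(b)), s(b)))  →  s(m(s(e), s(s(b)), s(b)))   [R1 at 1.1]
6. s(m(s(e), s(s(b)), s(b)))  →  s(s(b))   [R2 at 1]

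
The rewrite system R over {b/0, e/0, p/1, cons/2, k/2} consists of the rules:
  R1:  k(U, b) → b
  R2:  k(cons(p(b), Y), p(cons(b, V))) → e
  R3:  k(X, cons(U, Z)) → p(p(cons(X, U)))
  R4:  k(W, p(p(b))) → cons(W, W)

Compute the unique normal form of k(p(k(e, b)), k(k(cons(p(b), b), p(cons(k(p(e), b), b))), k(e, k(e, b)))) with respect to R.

b

1. k(p(k(e, b)), k(k(cons(p(b), b), p(cons(k(p(e), b), b))), k(e, k(e, b))))  →  k(p(b), k(k(cons(p(b), b), p(cons(k(p(e), b), b))), k(e, k(e, b))))   [R1 at 1.1]
2. k(p(b), k(k(cons(p(b), b), p(cons(k(p(e), b), b))), k(e, k(e, b))))  →  k(p(b), k(k(cons(p(b), b), p(cons(b, b))), k(e, k(e, b))))   [R1 at 2.1.2.1.1]
3. k(p(b), k(k(cons(p(b), b), p(cons(b, b))), k(e, k(e, b))))  →  k(p(b), k(e, k(e, k(e, b))))   [R2 at 2.1]
4. k(p(b), k(e, k(e, k(e, b))))  →  k(p(b), k(e, k(e, b)))   [R1 at 2.2.2]
5. k(p(b), k(e, k(e, b)))  →  k(p(b), k(e, b))   [R1 at 2.2]
6. k(p(b), k(e, b))  →  k(p(b), b)   [R1 at 2]
7. k(p(b), b)  →  b   [R1 at ε]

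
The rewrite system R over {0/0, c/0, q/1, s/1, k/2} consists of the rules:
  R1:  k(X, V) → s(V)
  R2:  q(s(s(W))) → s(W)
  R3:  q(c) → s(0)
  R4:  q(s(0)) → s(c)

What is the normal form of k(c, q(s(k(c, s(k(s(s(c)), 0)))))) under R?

s(s(s(s(0))))

1. k(c, q(s(k(c, s(k(s(s(c)), 0))))))  →  s(q(s(k(c, s(k(s(s(c)), 0))))))   [R1 at ε]
2. s(q(s(k(c, s(k(s(s(c)), 0))))))  →  s(q(s(s(s(k(s(s(c)), 0))))))   [R1 at 1.1.1]
3. s(q(s(s(s(k(s(s(c)), 0))))))  →  s(s(s(k(s(s(c)), 0))))   [R2 at 1]
4. s(s(s(k(s(s(c)), 0))))  →  s(s(s(s(0))))   [R1 at 1.1.1]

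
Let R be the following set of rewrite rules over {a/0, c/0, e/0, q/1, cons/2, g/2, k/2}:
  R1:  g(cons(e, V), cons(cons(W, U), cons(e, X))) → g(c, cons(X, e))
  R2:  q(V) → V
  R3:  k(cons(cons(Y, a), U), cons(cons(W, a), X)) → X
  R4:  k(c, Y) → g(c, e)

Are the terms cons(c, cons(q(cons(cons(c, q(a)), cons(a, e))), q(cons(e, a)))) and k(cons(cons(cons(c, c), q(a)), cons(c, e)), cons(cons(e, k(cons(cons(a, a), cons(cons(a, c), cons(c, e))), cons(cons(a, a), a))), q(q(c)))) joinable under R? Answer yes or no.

Reduce t₁ = cons(c, cons(q(cons(cons(c, q(a)), cons(a, e))), q(cons(e, a)))):
1. cons(c, cons(q(cons(cons(c, q(a)), cons(a, e))), q(cons(e, a))))  →  cons(c, cons(cons(cons(c, q(a)), cons(a, e)), q(cons(e, a))))   [R2 at 2.1]
2. cons(c, cons(cons(cons(c, q(a)), cons(a, e)), q(cons(e, a))))  →  cons(c, cons(cons(cons(c, a), cons(a, e)), q(cons(e, a))))   [R2 at 2.1.1.2]
3. cons(c, cons(cons(cons(c, a), cons(a, e)), q(cons(e, a))))  →  cons(c, cons(cons(cons(c, a), cons(a, e)), cons(e, a)))   [R2 at 2.2]

Reduce t₂ = k(cons(cons(cons(c, c), q(a)), cons(c, e)), cons(cons(e, k(cons(cons(a, a), cons(cons(a, c), cons(c, e))), cons(cons(a, a), a))), q(q(c)))):
1. k(cons(cons(cons(c, c), q(a)), cons(c, e)), cons(cons(e, k(cons(cons(a, a), cons(cons(a, c), cons(c, e))), cons(cons(a, a), a))), q(q(c))))  →  k(cons(cons(cons(c, c), a), cons(c, e)), cons(cons(e, k(cons(cons(a, a), cons(cons(a, c), cons(c, e))), cons(cons(a, a), a))), q(q(c))))   [R2 at 1.1.2]
2. k(cons(cons(cons(c, c), a), cons(c, e)), cons(cons(e, k(cons(cons(a, a), cons(cons(a, c), cons(c, e))), cons(cons(a, a), a))), q(q(c))))  →  k(cons(cons(cons(c, c), a), cons(c, e)), cons(cons(e, a), q(q(c))))   [R3 at 2.1.2]
3. k(cons(cons(cons(c, c), a), cons(c, e)), cons(cons(e, a), q(q(c))))  →  q(q(c))   [R3 at ε]
4. q(q(c))  →  q(c)   [R2 at ε]
5. q(c)  →  c   [R2 at ε]

no — NF(t₁) = cons(c, cons(cons(cons(c, a), cons(a, e)), cons(e, a))), NF(t₂) = c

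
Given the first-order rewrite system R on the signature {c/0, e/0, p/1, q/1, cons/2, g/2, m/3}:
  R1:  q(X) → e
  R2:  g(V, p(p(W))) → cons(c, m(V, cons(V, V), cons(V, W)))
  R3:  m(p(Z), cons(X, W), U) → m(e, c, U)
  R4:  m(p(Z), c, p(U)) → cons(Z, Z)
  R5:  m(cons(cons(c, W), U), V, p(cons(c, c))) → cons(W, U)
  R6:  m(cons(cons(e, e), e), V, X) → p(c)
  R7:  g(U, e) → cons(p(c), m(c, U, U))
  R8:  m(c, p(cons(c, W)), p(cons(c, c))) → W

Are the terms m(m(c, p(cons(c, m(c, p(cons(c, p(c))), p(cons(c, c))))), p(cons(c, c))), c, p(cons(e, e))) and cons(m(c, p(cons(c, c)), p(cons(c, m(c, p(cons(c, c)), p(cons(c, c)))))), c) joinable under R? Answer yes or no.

Reduce t₁ = m(m(c, p(cons(c, m(c, p(cons(c, p(c))), p(cons(c, c))))), p(cons(c, c))), c, p(cons(e, e))):
1. m(m(c, p(cons(c, m(c, p(cons(c, p(c))), p(cons(c, c))))), p(cons(c, c))), c, p(cons(e, e)))  →  m(m(c, p(cons(c, p(c))), p(cons(c, c))), c, p(cons(e, e)))   [R8 at 1]
2. m(m(c, p(cons(c, p(c))), p(cons(c, c))), c, p(cons(e, e)))  →  m(p(c), c, p(cons(e, e)))   [R8 at 1]
3. m(p(c), c, p(cons(e, e)))  →  cons(c, c)   [R4 at ε]

Reduce t₂ = cons(m(c, p(cons(c, c)), p(cons(c, m(c, p(cons(c, c)), p(cons(c, c)))))), c):
1. cons(m(c, p(cons(c, c)), p(cons(c, m(c, p(cons(c, c)), p(cons(c, c)))))), c)  →  cons(m(c, p(cons(c, c)), p(cons(c, c))), c)   [R8 at 1.3.1.2]
2. cons(m(c, p(cons(c, c)), p(cons(c, c))), c)  →  cons(c, c)   [R8 at 1]

yes — NF(t₁) = cons(c, c), NF(t₂) = cons(c, c)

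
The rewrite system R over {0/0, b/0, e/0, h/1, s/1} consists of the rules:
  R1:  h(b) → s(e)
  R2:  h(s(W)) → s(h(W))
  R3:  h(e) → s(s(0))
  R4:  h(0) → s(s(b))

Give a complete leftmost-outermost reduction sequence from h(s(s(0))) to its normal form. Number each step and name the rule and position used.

s(s(s(s(b))))

1. h(s(s(0)))  →  s(h(s(0)))   [R2 at ε]
2. s(h(s(0)))  →  s(s(h(0)))   [R2 at 1]
3. s(s(h(0)))  →  s(s(s(s(b))))   [R4 at 1.1]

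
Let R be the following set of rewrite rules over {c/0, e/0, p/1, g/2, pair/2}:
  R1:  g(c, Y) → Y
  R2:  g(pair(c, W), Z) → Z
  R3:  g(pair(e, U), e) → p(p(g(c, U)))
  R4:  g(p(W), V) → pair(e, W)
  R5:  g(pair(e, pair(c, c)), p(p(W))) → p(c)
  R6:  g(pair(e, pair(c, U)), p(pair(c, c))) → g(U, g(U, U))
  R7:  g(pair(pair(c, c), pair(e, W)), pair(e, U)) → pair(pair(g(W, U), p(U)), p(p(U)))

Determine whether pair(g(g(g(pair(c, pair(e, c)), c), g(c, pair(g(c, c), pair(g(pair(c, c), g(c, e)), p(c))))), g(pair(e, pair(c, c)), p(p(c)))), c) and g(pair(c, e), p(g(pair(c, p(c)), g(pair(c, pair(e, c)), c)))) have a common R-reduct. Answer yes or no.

Reduce t₁ = pair(g(g(g(pair(c, pair(e, c)), c), g(c, pair(g(c, c), pair(g(pair(c, c), g(c, e)), p(c))))), g(pair(e, pair(c, c)), p(p(c)))), c):
1. pair(g(g(g(pair(c, pair(e, c)), c), g(c, pair(g(c, c), pair(g(pair(c, c), g(c, e)), p(c))))), g(pair(e, pair(c, c)), p(p(c)))), c)  →  pair(g(g(c, g(c, pair(g(c, c), pair(g(pair(c, c), g(c, e)), p(c))))), g(pair(e, pair(c, c)), p(p(c)))), c)   [R2 at 1.1.1]
2. pair(g(g(c, g(c, pair(g(c, c), pair(g(pair(c, c), g(c, e)), p(c))))), g(pair(e, pair(c, c)), p(p(c)))), c)  →  pair(g(g(c, pair(g(c, c), pair(g(pair(c, c), g(c, e)), p(c)))), g(pair(e, pair(c, c)), p(p(c)))), c)   [R1 at 1.1]
3. pair(g(g(c, pair(g(c, c), pair(g(pair(c, c), g(c, e)), p(c)))), g(pair(e, pair(c, c)), p(p(c)))), c)  →  pair(g(pair(g(c, c), pair(g(pair(c, c), g(c, e)), p(c))), g(pair(e, pair(c, c)), p(p(c)))), c)   [R1 at 1.1]
4. pair(g(pair(g(c, c), pair(g(pair(c, c), g(c, e)), p(c))), g(pair(e, pair(c, c)), p(p(c)))), c)  →  pair(g(pair(c, pair(g(pair(c, c), g(c, e)), p(c))), g(pair(e, pair(c, c)), p(p(c)))), c)   [R1 at 1.1.1]
5. pair(g(pair(c, pair(g(pair(c, c), g(c, e)), p(c))), g(pair(e, pair(c, c)), p(p(c)))), c)  →  pair(g(pair(e, pair(c, c)), p(p(c))), c)   [R2 at 1]
6. pair(g(pair(e, pair(c, c)), p(p(c))), c)  →  pair(p(c), c)   [R5 at 1]

Reduce t₂ = g(pair(c, e), p(g(pair(c, p(c)), g(pair(c, pair(e, c)), c)))):
1. g(pair(c, e), p(g(pair(c, p(c)), g(pair(c, pair(e, c)), c))))  →  p(g(pair(c, p(c)), g(pair(c, pair(e, c)), c)))   [R2 at ε]
2. p(g(pair(c, p(c)), g(pair(c, pair(e, c)), c)))  →  p(g(pair(c, pair(e, c)), c))   [R2 at 1]
3. p(g(pair(c, pair(e, c)), c))  →  p(c)   [R2 at 1]

no — NF(t₁) = pair(p(c), c), NF(t₂) = p(c)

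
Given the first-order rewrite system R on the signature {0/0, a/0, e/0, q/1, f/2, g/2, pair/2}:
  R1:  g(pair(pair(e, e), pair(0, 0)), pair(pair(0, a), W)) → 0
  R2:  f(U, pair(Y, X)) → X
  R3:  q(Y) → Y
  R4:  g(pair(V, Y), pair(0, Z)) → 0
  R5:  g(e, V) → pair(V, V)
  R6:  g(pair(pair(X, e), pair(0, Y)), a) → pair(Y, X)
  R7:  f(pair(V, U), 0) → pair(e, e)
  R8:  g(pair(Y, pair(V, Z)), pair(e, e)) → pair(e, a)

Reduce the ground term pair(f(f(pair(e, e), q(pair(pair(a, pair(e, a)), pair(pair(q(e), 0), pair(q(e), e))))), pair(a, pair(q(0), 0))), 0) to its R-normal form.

1. pair(f(f(pair(e, e), q(pair(pair(a, pair(e, a)), pair(pair(q(e), 0), pair(q(e), e))))), pair(a, pair(q(0), 0))), 0)  →  pair(pair(q(0), 0), 0)   [R2 at 1]
2. pair(pair(q(0), 0), 0)  →  pair(pair(0, 0), 0)   [R3 at 1.1]

pair(pair(0, 0), 0)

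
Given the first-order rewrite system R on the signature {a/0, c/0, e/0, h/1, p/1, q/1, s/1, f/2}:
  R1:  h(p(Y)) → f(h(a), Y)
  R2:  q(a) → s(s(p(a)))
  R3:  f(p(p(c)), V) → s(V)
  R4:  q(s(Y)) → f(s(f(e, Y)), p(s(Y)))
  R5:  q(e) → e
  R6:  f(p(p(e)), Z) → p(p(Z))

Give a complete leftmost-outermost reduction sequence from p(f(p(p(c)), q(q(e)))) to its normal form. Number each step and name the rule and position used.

p(s(e))

1. p(f(p(p(c)), q(q(e))))  →  p(s(q(q(e))))   [R3 at 1]
2. p(s(q(q(e))))  →  p(s(q(e)))   [R5 at 1.1.1]
3. p(s(q(e)))  →  p(s(e))   [R5 at 1.1]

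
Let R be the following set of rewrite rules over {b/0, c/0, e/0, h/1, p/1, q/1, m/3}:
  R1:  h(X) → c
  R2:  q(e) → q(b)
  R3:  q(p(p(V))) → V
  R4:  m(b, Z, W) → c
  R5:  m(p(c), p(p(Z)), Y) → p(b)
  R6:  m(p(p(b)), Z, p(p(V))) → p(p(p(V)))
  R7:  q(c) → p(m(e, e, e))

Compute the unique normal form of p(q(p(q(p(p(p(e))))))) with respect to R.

1. p(q(p(q(p(p(p(e)))))))  →  p(q(p(p(e))))   [R3 at 1.1.1]
2. p(q(p(p(e))))  →  p(e)   [R3 at 1]

p(e)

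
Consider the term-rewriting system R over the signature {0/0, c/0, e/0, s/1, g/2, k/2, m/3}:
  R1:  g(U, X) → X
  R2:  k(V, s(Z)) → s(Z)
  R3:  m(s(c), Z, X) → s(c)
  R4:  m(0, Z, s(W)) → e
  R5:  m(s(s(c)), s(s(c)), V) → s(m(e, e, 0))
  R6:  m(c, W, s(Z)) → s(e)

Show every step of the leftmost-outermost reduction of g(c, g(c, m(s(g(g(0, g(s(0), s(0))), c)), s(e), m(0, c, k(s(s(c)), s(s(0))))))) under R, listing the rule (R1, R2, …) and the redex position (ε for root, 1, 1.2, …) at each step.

s(c)

1. g(c, g(c, m(s(g(g(0, g(s(0), s(0))), c)), s(e), m(0, c, k(s(s(c)), s(s(0)))))))  →  g(c, m(s(g(g(0, g(s(0), s(0))), c)), s(e), m(0, c, k(s(s(c)), s(s(0))))))   [R1 at ε]
2. g(c, m(s(g(g(0, g(s(0), s(0))), c)), s(e), m(0, c, k(s(s(c)), s(s(0))))))  →  m(s(g(g(0, g(s(0), s(0))), c)), s(e), m(0, c, k(s(s(c)), s(s(0)))))   [R1 at ε]
3. m(s(g(g(0, g(s(0), s(0))), c)), s(e), m(0, c, k(s(s(c)), s(s(0)))))  →  m(s(c), s(e), m(0, c, k(s(s(c)), s(s(0)))))   [R1 at 1.1]
4. m(s(c), s(e), m(0, c, k(s(s(c)), s(s(0)))))  →  s(c)   [R3 at ε]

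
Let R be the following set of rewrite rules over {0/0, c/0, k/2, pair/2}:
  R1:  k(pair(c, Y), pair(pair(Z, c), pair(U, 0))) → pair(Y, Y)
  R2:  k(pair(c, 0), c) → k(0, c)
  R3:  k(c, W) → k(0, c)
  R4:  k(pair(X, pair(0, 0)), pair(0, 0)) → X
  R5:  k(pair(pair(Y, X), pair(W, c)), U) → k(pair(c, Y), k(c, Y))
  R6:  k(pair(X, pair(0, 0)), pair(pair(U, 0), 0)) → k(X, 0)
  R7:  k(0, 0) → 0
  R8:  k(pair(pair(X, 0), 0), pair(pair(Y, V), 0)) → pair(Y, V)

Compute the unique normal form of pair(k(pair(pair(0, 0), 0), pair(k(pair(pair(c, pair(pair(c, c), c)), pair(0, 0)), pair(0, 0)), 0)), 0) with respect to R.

pair(pair(c, pair(pair(c, c), c)), 0)

1. pair(k(pair(pair(0, 0), 0), pair(k(pair(pair(c, pair(pair(c, c), c)), pair(0, 0)), pair(0, 0)), 0)), 0)  →  pair(k(pair(pair(0, 0), 0), pair(pair(c, pair(pair(c, c), c)), 0)), 0)   [R4 at 1.2.1]
2. pair(k(pair(pair(0, 0), 0), pair(pair(c, pair(pair(c, c), c)), 0)), 0)  →  pair(pair(c, pair(pair(c, c), c)), 0)   [R8 at 1]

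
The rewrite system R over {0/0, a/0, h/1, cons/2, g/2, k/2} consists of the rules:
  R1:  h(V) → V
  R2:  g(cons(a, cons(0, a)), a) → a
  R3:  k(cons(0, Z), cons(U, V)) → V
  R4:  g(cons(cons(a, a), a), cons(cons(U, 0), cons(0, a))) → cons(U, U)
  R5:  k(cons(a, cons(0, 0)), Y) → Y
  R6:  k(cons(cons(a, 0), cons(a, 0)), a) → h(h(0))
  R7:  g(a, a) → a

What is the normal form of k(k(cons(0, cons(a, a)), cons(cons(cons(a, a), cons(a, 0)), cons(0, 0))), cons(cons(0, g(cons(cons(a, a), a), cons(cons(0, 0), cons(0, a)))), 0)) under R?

0

1. k(k(cons(0, cons(a, a)), cons(cons(cons(a, a), cons(a, 0)), cons(0, 0))), cons(cons(0, g(cons(cons(a, a), a), cons(cons(0, 0), cons(0, a)))), 0))  →  k(cons(0, 0), cons(cons(0, g(cons(cons(a, a), a), cons(cons(0, 0), cons(0, a)))), 0))   [R3 at 1]
2. k(cons(0, 0), cons(cons(0, g(cons(cons(a, a), a), cons(cons(0, 0), cons(0, a)))), 0))  →  0   [R3 at ε]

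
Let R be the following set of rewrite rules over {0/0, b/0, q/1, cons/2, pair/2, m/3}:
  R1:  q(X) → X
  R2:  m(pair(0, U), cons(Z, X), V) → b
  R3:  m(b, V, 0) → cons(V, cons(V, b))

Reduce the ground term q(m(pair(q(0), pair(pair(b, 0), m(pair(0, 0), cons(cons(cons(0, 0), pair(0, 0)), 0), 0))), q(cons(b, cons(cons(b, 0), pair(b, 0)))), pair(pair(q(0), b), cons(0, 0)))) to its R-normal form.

1. q(m(pair(q(0), pair(pair(b, 0), m(pair(0, 0), cons(cons(cons(0, 0), pair(0, 0)), 0), 0))), q(cons(b, cons(cons(b, 0), pair(b, 0)))), pair(pair(q(0), b), cons(0, 0))))  →  m(pair(q(0), pair(pair(b, 0), m(pair(0, 0), cons(cons(cons(0, 0), pair(0, 0)), 0), 0))), q(cons(b, cons(cons(b, 0), pair(b, 0)))), pair(pair(q(0), b), cons(0, 0)))   [R1 at ε]
2. m(pair(q(0), pair(pair(b, 0), m(pair(0, 0), cons(cons(cons(0, 0), pair(0, 0)), 0), 0))), q(cons(b, cons(cons(b, 0), pair(b, 0)))), pair(pair(q(0), b), cons(0, 0)))  →  m(pair(0, pair(pair(b, 0), m(pair(0, 0), cons(cons(cons(0, 0), pair(0, 0)), 0), 0))), q(cons(b, cons(cons(b, 0), pair(b, 0)))), pair(pair(q(0), b), cons(0, 0)))   [R1 at 1.1]
3. m(pair(0, pair(pair(b, 0), m(pair(0, 0), cons(cons(cons(0, 0), pair(0, 0)), 0), 0))), q(cons(b, cons(cons(b, 0), pair(b, 0)))), pair(pair(q(0), b), cons(0, 0)))  →  m(pair(0, pair(pair(b, 0), b)), q(cons(b, cons(cons(b, 0), pair(b, 0)))), pair(pair(q(0), b), cons(0, 0)))   [R2 at 1.2.2]
4. m(pair(0, pair(pair(b, 0), b)), q(cons(b, cons(cons(b, 0), pair(b, 0)))), pair(pair(q(0), b), cons(0, 0)))  →  m(pair(0, pair(pair(b, 0), b)), cons(b, cons(cons(b, 0), pair(b, 0))), pair(pair(q(0), b), cons(0, 0)))   [R1 at 2]
5. m(pair(0, pair(pair(b, 0), b)), cons(b, cons(cons(b, 0), pair(b, 0))), pair(pair(q(0), b), cons(0, 0)))  →  b   [R2 at ε]

b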